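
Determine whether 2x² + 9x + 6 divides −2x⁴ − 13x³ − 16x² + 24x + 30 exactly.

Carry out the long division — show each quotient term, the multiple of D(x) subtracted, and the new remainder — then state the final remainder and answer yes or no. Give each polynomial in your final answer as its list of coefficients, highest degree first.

R = [6], so D(x) is not a factor of P(x). no

Step 1: lead(−2x⁴ − 13x³ − 16x² + 24x + 30) ÷ lead(D) = −2x⁴ ÷ 2x² = −x². Subtract (−x²)·D = −2x⁴ − 9x³ − 6x². Remainder: −4x³ − 10x² + 24x + 30.
Step 2: lead(−4x³ − 10x² + 24x + 30) ÷ lead(D) = −4x³ ÷ 2x² = −2x. Subtract (−2x)·D = −4x³ − 18x² − 12x. Remainder: 8x² + 36x + 30.
Step 3: lead(8x² + 36x + 30) ÷ lead(D) = 8x² ÷ 2x² = 4. Subtract (4)·D = 8x² + 36x + 24. Remainder: 6.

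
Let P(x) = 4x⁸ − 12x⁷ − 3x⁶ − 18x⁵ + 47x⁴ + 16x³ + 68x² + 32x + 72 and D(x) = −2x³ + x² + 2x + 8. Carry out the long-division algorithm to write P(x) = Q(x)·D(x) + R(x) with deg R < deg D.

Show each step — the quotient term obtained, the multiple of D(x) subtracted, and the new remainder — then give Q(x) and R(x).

Step 1: lead(4x⁸ − 12x⁷ − 3x⁶ − 18x⁵ + 47x⁴ + 16x³ + 68x² + 32x + 72) ÷ lead(D) = 4x⁸ ÷ −2x³ = −2x⁵. Subtract (−2x⁵)·D = 4x⁸ − 2x⁷ − 4x⁶ − 16x⁵. Remainder: −10x⁷ + x⁶ − 2x⁵ + 47x⁴ + 16x³ + 68x² + 32x + 72.
Step 2: lead(−10x⁷ + x⁶ − 2x⁵ + 47x⁴ + 16x³ + 68x² + 32x + 72) ÷ lead(D) = −10x⁷ ÷ −2x³ = 5x⁴. Subtract (5x⁴)·D = −10x⁷ + 5x⁶ + 10x⁵ + 40x⁴. Remainder: −4x⁶ − 12x⁵ + 7x⁴ + 16x³ + 68x² + 32x + 72.
Step 3: lead(−4x⁶ − 12x⁵ + 7x⁴ + 16x³ + 68x² + 32x + 72) ÷ lead(D) = −4x⁶ ÷ −2x³ = 2x³. Subtract (2x³)·D = −4x⁶ + 2x⁵ + 4x⁴ + 16x³. Remainder: −14x⁵ + 3x⁴ + 68x² + 32x + 72.
Step 4: lead(−14x⁵ + 3x⁴ + 68x² + 32x + 72) ÷ lead(D) = −14x⁵ ÷ −2x³ = 7x². Subtract (7x²)·D = −14x⁵ + 7x⁴ + 14x³ + 56x². Remainder: −4x⁴ − 14x³ + 12x² + 32x + 72.
Step 5: lead(−4x⁴ − 14x³ + 12x² + 32x + 72) ÷ lead(D) = −4x⁴ ÷ −2x³ = 2x. Subtract (2x)·D = −4x⁴ + 2x³ + 4x² + 16x. Remainder: −16x³ + 8x² + 16x + 72.
Step 6: lead(−16x³ + 8x² + 16x + 72) ÷ lead(D) = −16x³ ÷ −2x³ = 8. Subtract (8)·D = −16x³ + 8x² + 16x + 64. Remainder: 8.

Q(x) = −2x⁵ + 5x⁴ + 2x³ + 7x² + 2x + 8; R(x) = 8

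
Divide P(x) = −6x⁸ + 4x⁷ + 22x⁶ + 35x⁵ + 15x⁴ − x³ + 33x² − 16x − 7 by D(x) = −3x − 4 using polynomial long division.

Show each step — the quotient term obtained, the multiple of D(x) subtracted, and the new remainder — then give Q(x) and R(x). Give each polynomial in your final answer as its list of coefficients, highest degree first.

Q = [2, -4, -2, -9, 7, -9, 1, 4]; R = [9]

Step 1: lead(−6x⁸ + 4x⁷ + 22x⁶ + 35x⁵ + 15x⁴ − x³ + 33x² − 16x − 7) ÷ lead(D) = −6x⁸ ÷ −3x = 2x⁷. Subtract (2x⁷)·D = −6x⁸ − 8x⁷. Remainder: 12x⁷ + 22x⁶ + 35x⁵ + 15x⁴ − x³ + 33x² − 16x − 7.
Step 2: lead(12x⁷ + 22x⁶ + 35x⁵ + 15x⁴ − x³ + 33x² − 16x − 7) ÷ lead(D) = 12x⁷ ÷ −3x = −4x⁶. Subtract (−4x⁶)·D = 12x⁷ + 16x⁶. Remainder: 6x⁶ + 35x⁵ + 15x⁴ − x³ + 33x² − 16x − 7.
Step 3: lead(6x⁶ + 35x⁵ + 15x⁴ − x³ + 33x² − 16x − 7) ÷ lead(D) = 6x⁶ ÷ −3x = −2x⁵. Subtract (−2x⁵)·D = 6x⁶ + 8x⁵. Remainder: 27x⁵ + 15x⁴ − x³ + 33x² − 16x − 7.
Step 4: lead(27x⁵ + 15x⁴ − x³ + 33x² − 16x − 7) ÷ lead(D) = 27x⁵ ÷ −3x = −9x⁴. Subtract (−9x⁴)·D = 27x⁵ + 36x⁴. Remainder: −21x⁴ − x³ + 33x² − 16x − 7.
Step 5: lead(−21x⁴ − x³ + 33x² − 16x − 7) ÷ lead(D) = −21x⁴ ÷ −3x = 7x³. Subtract (7x³)·D = −21x⁴ − 28x³. Remainder: 27x³ + 33x² − 16x − 7.
Step 6: lead(27x³ + 33x² − 16x − 7) ÷ lead(D) = 27x³ ÷ −3x = −9x². Subtract (−9x²)·D = 27x³ + 36x². Remainder: −3x² − 16x − 7.
Step 7: lead(−3x² − 16x − 7) ÷ lead(D) = −3x² ÷ −3x = x. Subtract (x)·D = −3x² − 4x. Remainder: −12x − 7.
Step 8: lead(−12x − 7) ÷ lead(D) = −12x ÷ −3x = 4. Subtract (4)·D = −12x − 16. Remainder: 9.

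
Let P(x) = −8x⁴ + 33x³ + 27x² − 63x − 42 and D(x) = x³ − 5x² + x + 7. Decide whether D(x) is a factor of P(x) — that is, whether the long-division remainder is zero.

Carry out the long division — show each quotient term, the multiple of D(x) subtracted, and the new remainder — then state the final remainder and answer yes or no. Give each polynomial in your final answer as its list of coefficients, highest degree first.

R = [7], so D(x) is not a factor of P(x). no

Step 1: lead(−8x⁴ + 33x³ + 27x² − 63x − 42) ÷ lead(D) = −8x⁴ ÷ x³ = −8x. Subtract (−8x)·D = −8x⁴ + 40x³ − 8x² − 56x. Remainder: −7x³ + 35x² − 7x − 42.
Step 2: lead(−7x³ + 35x² − 7x − 42) ÷ lead(D) = −7x³ ÷ x³ = −7. Subtract (−7)·D = −7x³ + 35x² − 7x − 49. Remainder: 7.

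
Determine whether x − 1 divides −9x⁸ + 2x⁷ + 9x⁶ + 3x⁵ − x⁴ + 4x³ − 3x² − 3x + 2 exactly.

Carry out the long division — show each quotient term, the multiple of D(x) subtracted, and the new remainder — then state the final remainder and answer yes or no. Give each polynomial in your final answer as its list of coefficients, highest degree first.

Step 1: lead(−9x⁸ + 2x⁷ + 9x⁶ + 3x⁵ − x⁴ + 4x³ − 3x² − 3x + 2) ÷ lead(D) = −9x⁸ ÷ x = −9x⁷. Subtract (−9x⁷)·D = −9x⁸ + 9x⁷. Remainder: −7x⁷ + 9x⁶ + 3x⁵ − x⁴ + 4x³ − 3x² − 3x + 2.
Step 2: lead(−7x⁷ + 9x⁶ + 3x⁵ − x⁴ + 4x³ − 3x² − 3x + 2) ÷ lead(D) = −7x⁷ ÷ x = −7x⁶. Subtract (−7x⁶)·D = −7x⁷ + 7x⁶. Remainder: 2x⁶ + 3x⁵ − x⁴ + 4x³ − 3x² − 3x + 2.
Step 3: lead(2x⁶ + 3x⁵ − x⁴ + 4x³ − 3x² − 3x + 2) ÷ lead(D) = 2x⁶ ÷ x = 2x⁵. Subtract (2x⁵)·D = 2x⁶ − 2x⁵. Remainder: 5x⁵ − x⁴ + 4x³ − 3x² − 3x + 2.
Step 4: lead(5x⁵ − x⁴ + 4x³ − 3x² − 3x + 2) ÷ lead(D) = 5x⁵ ÷ x = 5x⁴. Subtract (5x⁴)·D = 5x⁵ − 5x⁴. Remainder: 4x⁴ + 4x³ − 3x² − 3x + 2.
Step 5: lead(4x⁴ + 4x³ − 3x² − 3x + 2) ÷ lead(D) = 4x⁴ ÷ x = 4x³. Subtract (4x³)·D = 4x⁴ − 4x³. Remainder: 8x³ − 3x² − 3x + 2.
Step 6: lead(8x³ − 3x² − 3x + 2) ÷ lead(D) = 8x³ ÷ x = 8x². Subtract (8x²)·D = 8x³ − 8x². Remainder: 5x² − 3x + 2.
Step 7: lead(5x² − 3x + 2) ÷ lead(D) = 5x² ÷ x = 5x. Subtract (5x)·D = 5x² − 5x. Remainder: 2x + 2.
Step 8: lead(2x + 2) ÷ lead(D) = 2x ÷ x = 2. Subtract (2)·D = 2x − 2. Remainder: 4.

R = [4], so D(x) is not a factor of P(x). no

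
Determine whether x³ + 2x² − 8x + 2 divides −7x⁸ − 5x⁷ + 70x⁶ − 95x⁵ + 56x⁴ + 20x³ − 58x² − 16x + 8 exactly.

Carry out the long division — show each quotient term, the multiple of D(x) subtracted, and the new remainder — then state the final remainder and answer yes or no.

R(x) = 0, so D(x) is a factor of P(x). yes

Step 1: lead(−7x⁸ − 5x⁷ + 70x⁶ − 95x⁵ + 56x⁴ + 20x³ − 58x² − 16x + 8) ÷ lead(D) = −7x⁸ ÷ x³ = −7x⁵. Subtract (−7x⁵)·D = −7x⁸ − 14x⁷ + 56x⁶ − 14x⁵. Remainder: 9x⁷ + 14x⁶ − 81x⁵ + 56x⁴ + 20x³ − 58x² − 16x + 8.
Step 2: lead(9x⁷ + 14x⁶ − 81x⁵ + 56x⁴ + 20x³ − 58x² − 16x + 8) ÷ lead(D) = 9x⁷ ÷ x³ = 9x⁴. Subtract (9x⁴)·D = 9x⁷ + 18x⁶ − 72x⁵ + 18x⁴. Remainder: −4x⁶ − 9x⁵ + 38x⁴ + 20x³ − 58x² − 16x + 8.
Step 3: lead(−4x⁶ − 9x⁵ + 38x⁴ + 20x³ − 58x² − 16x + 8) ÷ lead(D) = −4x⁶ ÷ x³ = −4x³. Subtract (−4x³)·D = −4x⁶ − 8x⁵ + 32x⁴ − 8x³. Remainder: −x⁵ + 6x⁴ + 28x³ − 58x² − 16x + 8.
Step 4: lead(−x⁵ + 6x⁴ + 28x³ − 58x² − 16x + 8) ÷ lead(D) = −x⁵ ÷ x³ = −x². Subtract (−x²)·D = −x⁵ − 2x⁴ + 8x³ − 2x². Remainder: 8x⁴ + 20x³ − 56x² − 16x + 8.
Step 5: lead(8x⁴ + 20x³ − 56x² − 16x + 8) ÷ lead(D) = 8x⁴ ÷ x³ = 8x. Subtract (8x)·D = 8x⁴ + 16x³ − 64x² + 16x. Remainder: 4x³ + 8x² − 32x + 8.
Step 6: lead(4x³ + 8x² − 32x + 8) ÷ lead(D) = 4x³ ÷ x³ = 4. Subtract (4)·D = 4x³ + 8x² − 32x + 8. Remainder: 0.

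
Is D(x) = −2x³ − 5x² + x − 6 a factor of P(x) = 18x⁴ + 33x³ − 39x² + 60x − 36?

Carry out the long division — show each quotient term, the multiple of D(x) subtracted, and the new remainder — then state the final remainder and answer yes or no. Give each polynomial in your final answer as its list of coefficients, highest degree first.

R = [0], so D(x) is a factor of P(x). yes

Step 1: lead(18x⁴ + 33x³ − 39x² + 60x − 36) ÷ lead(D) = 18x⁴ ÷ −2x³ = −9x. Subtract (−9x)·D = 18x⁴ + 45x³ − 9x² + 54x. Remainder: −12x³ − 30x² + 6x − 36.
Step 2: lead(−12x³ − 30x² + 6x − 36) ÷ lead(D) = −12x³ ÷ −2x³ = 6. Subtract (6)·D = −12x³ − 30x² + 6x − 36. Remainder: 0.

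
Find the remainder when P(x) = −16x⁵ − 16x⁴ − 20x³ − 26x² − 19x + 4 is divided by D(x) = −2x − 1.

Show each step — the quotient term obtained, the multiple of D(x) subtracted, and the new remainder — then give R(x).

Step 1: lead(−16x⁵ − 16x⁴ − 20x³ − 26x² − 19x + 4) ÷ lead(D) = −16x⁵ ÷ −2x = 8x⁴. Subtract (8x⁴)·D = −16x⁵ − 8x⁴. Remainder: −8x⁴ − 20x³ − 26x² − 19x + 4.
Step 2: lead(−8x⁴ − 20x³ − 26x² − 19x + 4) ÷ lead(D) = −8x⁴ ÷ −2x = 4x³. Subtract (4x³)·D = −8x⁴ − 4x³. Remainder: −16x³ − 26x² − 19x + 4.
Step 3: lead(−16x³ − 26x² − 19x + 4) ÷ lead(D) = −16x³ ÷ −2x = 8x². Subtract (8x²)·D = −16x³ − 8x². Remainder: −18x² − 19x + 4.
Step 4: lead(−18x² − 19x + 4) ÷ lead(D) = −18x² ÷ −2x = 9x. Subtract (9x)·D = −18x² − 9x. Remainder: −10x + 4.
Step 5: lead(−10x + 4) ÷ lead(D) = −10x ÷ −2x = 5. Subtract (5)·D = −10x − 5. Remainder: 9.

R(x) = 9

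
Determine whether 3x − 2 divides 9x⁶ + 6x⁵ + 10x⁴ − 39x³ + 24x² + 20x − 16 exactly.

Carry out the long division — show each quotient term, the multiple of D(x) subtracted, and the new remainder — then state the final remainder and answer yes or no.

Step 1: lead(9x⁶ + 6x⁵ + 10x⁴ − 39x³ + 24x² + 20x − 16) ÷ lead(D) = 9x⁶ ÷ 3x = 3x⁵. Subtract (3x⁵)·D = 9x⁶ − 6x⁵. Remainder: 12x⁵ + 10x⁴ − 39x³ + 24x² + 20x − 16.
Step 2: lead(12x⁵ + 10x⁴ − 39x³ + 24x² + 20x − 16) ÷ lead(D) = 12x⁵ ÷ 3x = 4x⁴. Subtract (4x⁴)·D = 12x⁵ − 8x⁴. Remainder: 18x⁴ − 39x³ + 24x² + 20x − 16.
Step 3: lead(18x⁴ − 39x³ + 24x² + 20x − 16) ÷ lead(D) = 18x⁴ ÷ 3x = 6x³. Subtract (6x³)·D = 18x⁴ − 12x³. Remainder: −27x³ + 24x² + 20x − 16.
Step 4: lead(−27x³ + 24x² + 20x − 16) ÷ lead(D) = −27x³ ÷ 3x = −9x². Subtract (−9x²)·D = −27x³ + 18x². Remainder: 6x² + 20x − 16.
Step 5: lead(6x² + 20x − 16) ÷ lead(D) = 6x² ÷ 3x = 2x. Subtract (2x)·D = 6x² − 4x. Remainder: 24x − 16.
Step 6: lead(24x − 16) ÷ lead(D) = 24x ÷ 3x = 8. Subtract (8)·D = 24x − 16. Remainder: 0.

R(x) = 0, so D(x) is a factor of P(x). yes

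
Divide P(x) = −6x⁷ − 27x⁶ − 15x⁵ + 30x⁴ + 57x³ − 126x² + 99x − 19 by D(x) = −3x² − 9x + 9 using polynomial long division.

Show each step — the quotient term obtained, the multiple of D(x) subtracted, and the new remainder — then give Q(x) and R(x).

Step 1: lead(−6x⁷ − 27x⁶ − 15x⁵ + 30x⁴ + 57x³ − 126x² + 99x − 19) ÷ lead(D) = −6x⁷ ÷ −3x² = 2x⁵. Subtract (2x⁵)·D = −6x⁷ − 18x⁶ + 18x⁵. Remainder: −9x⁶ − 33x⁵ + 30x⁴ + 57x³ − 126x² + 99x − 19.
Step 2: lead(−9x⁶ − 33x⁵ + 30x⁴ + 57x³ − 126x² + 99x − 19) ÷ lead(D) = −9x⁶ ÷ −3x² = 3x⁴. Subtract (3x⁴)·D = −9x⁶ − 27x⁵ + 27x⁴. Remainder: −6x⁵ + 3x⁴ + 57x³ − 126x² + 99x − 19.
Step 3: lead(−6x⁵ + 3x⁴ + 57x³ − 126x² + 99x − 19) ÷ lead(D) = −6x⁵ ÷ −3x² = 2x³. Subtract (2x³)·D = −6x⁵ − 18x⁴ + 18x³. Remainder: 21x⁴ + 39x³ − 126x² + 99x − 19.
Step 4: lead(21x⁴ + 39x³ − 126x² + 99x − 19) ÷ lead(D) = 21x⁴ ÷ −3x² = −7x². Subtract (−7x²)·D = 21x⁴ + 63x³ − 63x². Remainder: −24x³ − 63x² + 99x − 19.
Step 5: lead(−24x³ − 63x² + 99x − 19) ÷ lead(D) = −24x³ ÷ −3x² = 8x. Subtract (8x)·D = −24x³ − 72x² + 72x. Remainder: 9x² + 27x − 19.
Step 6: lead(9x² + 27x − 19) ÷ lead(D) = 9x² ÷ −3x² = −3. Subtract (−3)·D = 9x² + 27x − 27. Remainder: 8.

Q(x) = 2x⁵ + 3x⁴ + 2x³ − 7x² + 8x − 3; R(x) = 8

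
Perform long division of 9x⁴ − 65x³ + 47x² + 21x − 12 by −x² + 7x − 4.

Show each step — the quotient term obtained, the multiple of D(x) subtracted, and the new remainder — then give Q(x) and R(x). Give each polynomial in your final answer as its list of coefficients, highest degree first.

Q = [-9, 2, 3]; R = [8, 0]

Step 1: lead(9x⁴ − 65x³ + 47x² + 21x − 12) ÷ lead(D) = 9x⁴ ÷ −x² = −9x². Subtract (−9x²)·D = 9x⁴ − 63x³ + 36x². Remainder: −2x³ + 11x² + 21x − 12.
Step 2: lead(−2x³ + 11x² + 21x − 12) ÷ lead(D) = −2x³ ÷ −x² = 2x. Subtract (2x)·D = −2x³ + 14x² − 8x. Remainder: −3x² + 29x − 12.
Step 3: lead(−3x² + 29x − 12) ÷ lead(D) = −3x² ÷ −x² = 3. Subtract (3)·D = −3x² + 21x − 12. Remainder: 8x.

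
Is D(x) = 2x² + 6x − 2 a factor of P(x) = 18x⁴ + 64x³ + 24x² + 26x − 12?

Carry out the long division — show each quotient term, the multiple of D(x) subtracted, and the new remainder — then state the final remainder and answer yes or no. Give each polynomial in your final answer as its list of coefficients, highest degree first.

Step 1: lead(18x⁴ + 64x³ + 24x² + 26x − 12) ÷ lead(D) = 18x⁴ ÷ 2x² = 9x². Subtract (9x²)·D = 18x⁴ + 54x³ − 18x². Remainder: 10x³ + 42x² + 26x − 12.
Step 2: lead(10x³ + 42x² + 26x − 12) ÷ lead(D) = 10x³ ÷ 2x² = 5x. Subtract (5x)·D = 10x³ + 30x² − 10x. Remainder: 12x² + 36x − 12.
Step 3: lead(12x² + 36x − 12) ÷ lead(D) = 12x² ÷ 2x² = 6. Subtract (6)·D = 12x² + 36x − 12. Remainder: 0.

R = [0], so D(x) is a factor of P(x). yes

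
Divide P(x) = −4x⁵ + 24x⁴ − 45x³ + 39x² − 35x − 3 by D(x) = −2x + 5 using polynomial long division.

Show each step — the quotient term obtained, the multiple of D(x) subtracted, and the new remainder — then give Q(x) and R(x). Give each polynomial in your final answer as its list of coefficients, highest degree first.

Step 1: lead(−4x⁵ + 24x⁴ − 45x³ + 39x² − 35x − 3) ÷ lead(D) = −4x⁵ ÷ −2x = 2x⁴. Subtract (2x⁴)·D = −4x⁵ + 10x⁴. Remainder: 14x⁴ − 45x³ + 39x² − 35x − 3.
Step 2: lead(14x⁴ − 45x³ + 39x² − 35x − 3) ÷ lead(D) = 14x⁴ ÷ −2x = −7x³. Subtract (−7x³)·D = 14x⁴ − 35x³. Remainder: −10x³ + 39x² − 35x − 3.
Step 3: lead(−10x³ + 39x² − 35x − 3) ÷ lead(D) = −10x³ ÷ −2x = 5x². Subtract (5x²)·D = −10x³ + 25x². Remainder: 14x² − 35x − 3.
Step 4: lead(14x² − 35x − 3) ÷ lead(D) = 14x² ÷ −2x = −7x. Subtract (−7x)·D = 14x² − 35x. Remainder: −3.

Q = [2, -7, 5, -7, 0]; R = [-3]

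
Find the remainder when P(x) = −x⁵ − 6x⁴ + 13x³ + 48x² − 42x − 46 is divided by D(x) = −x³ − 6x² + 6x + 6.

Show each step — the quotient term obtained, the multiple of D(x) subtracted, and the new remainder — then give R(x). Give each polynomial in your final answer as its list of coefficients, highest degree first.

R = [-4]

Step 1: lead(−x⁵ − 6x⁴ + 13x³ + 48x² − 42x − 46) ÷ lead(D) = −x⁵ ÷ −x³ = x². Subtract (x²)·D = −x⁵ − 6x⁴ + 6x³ + 6x². Remainder: 7x³ + 42x² − 42x − 46.
Step 2: lead(7x³ + 42x² − 42x − 46) ÷ lead(D) = 7x³ ÷ −x³ = −7. Subtract (−7)·D = 7x³ + 42x² − 42x − 42. Remainder: −4.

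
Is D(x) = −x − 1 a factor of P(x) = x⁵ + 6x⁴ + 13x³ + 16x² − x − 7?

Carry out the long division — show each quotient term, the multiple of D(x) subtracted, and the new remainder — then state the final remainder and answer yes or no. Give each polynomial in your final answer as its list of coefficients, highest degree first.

R = [2], so D(x) is not a factor of P(x). no

Step 1: lead(x⁵ + 6x⁴ + 13x³ + 16x² − x − 7) ÷ lead(D) = x⁵ ÷ −x = −x⁴. Subtract (−x⁴)·D = x⁵ + x⁴. Remainder: 5x⁴ + 13x³ + 16x² − x − 7.
Step 2: lead(5x⁴ + 13x³ + 16x² − x − 7) ÷ lead(D) = 5x⁴ ÷ −x = −5x³. Subtract (−5x³)·D = 5x⁴ + 5x³. Remainder: 8x³ + 16x² − x − 7.
Step 3: lead(8x³ + 16x² − x − 7) ÷ lead(D) = 8x³ ÷ −x = −8x². Subtract (−8x²)·D = 8x³ + 8x². Remainder: 8x² − x − 7.
Step 4: lead(8x² − x − 7) ÷ lead(D) = 8x² ÷ −x = −8x. Subtract (−8x)·D = 8x² + 8x. Remainder: −9x − 7.
Step 5: lead(−9x − 7) ÷ lead(D) = −9x ÷ −x = 9. Subtract (9)·D = −9x − 9. Remainder: 2.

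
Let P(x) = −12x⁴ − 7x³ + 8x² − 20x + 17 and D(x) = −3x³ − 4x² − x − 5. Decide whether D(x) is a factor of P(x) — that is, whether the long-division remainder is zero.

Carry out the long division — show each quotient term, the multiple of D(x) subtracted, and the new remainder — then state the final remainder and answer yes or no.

R(x) = −3x + 2, so D(x) is not a factor of P(x). no

Step 1: lead(−12x⁴ − 7x³ + 8x² − 20x + 17) ÷ lead(D) = −12x⁴ ÷ −3x³ = 4x. Subtract (4x)·D = −12x⁴ − 16x³ − 4x² − 20x. Remainder: 9x³ + 12x² + 17.
Step 2: lead(9x³ + 12x² + 17) ÷ lead(D) = 9x³ ÷ −3x³ = −3. Subtract (−3)·D = 9x³ + 12x² + 3x + 15. Remainder: −3x + 2.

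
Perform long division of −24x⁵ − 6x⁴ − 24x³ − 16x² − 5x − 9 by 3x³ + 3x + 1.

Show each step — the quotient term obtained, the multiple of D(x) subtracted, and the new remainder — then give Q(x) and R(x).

Q(x) = −8x² − 2x; R(x) = −2x² − 3x − 9

Step 1: lead(−24x⁵ − 6x⁴ − 24x³ − 16x² − 5x − 9) ÷ lead(D) = −24x⁵ ÷ 3x³ = −8x². Subtract (−8x²)·D = −24x⁵ − 24x³ − 8x². Remainder: −6x⁴ − 8x² − 5x − 9.
Step 2: lead(−6x⁴ − 8x² − 5x − 9) ÷ lead(D) = −6x⁴ ÷ 3x³ = −2x. Subtract (−2x)·D = −6x⁴ − 6x² − 2x. Remainder: −2x² − 3x − 9.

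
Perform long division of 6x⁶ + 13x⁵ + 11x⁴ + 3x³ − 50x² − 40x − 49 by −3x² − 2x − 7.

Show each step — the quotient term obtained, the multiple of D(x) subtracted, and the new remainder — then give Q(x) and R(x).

Step 1: lead(6x⁶ + 13x⁵ + 11x⁴ + 3x³ − 50x² − 40x − 49) ÷ lead(D) = 6x⁶ ÷ −3x² = −2x⁴. Subtract (−2x⁴)·D = 6x⁶ + 4x⁵ + 14x⁴. Remainder: 9x⁵ − 3x⁴ + 3x³ − 50x² − 40x − 49.
Step 2: lead(9x⁵ − 3x⁴ + 3x³ − 50x² − 40x − 49) ÷ lead(D) = 9x⁵ ÷ −3x² = −3x³. Subtract (−3x³)·D = 9x⁵ + 6x⁴ + 21x³. Remainder: −9x⁴ − 18x³ − 50x² − 40x − 49.
Step 3: lead(−9x⁴ − 18x³ − 50x² − 40x − 49) ÷ lead(D) = −9x⁴ ÷ −3x² = 3x². Subtract (3x²)·D = −9x⁴ − 6x³ − 21x². Remainder: −12x³ − 29x² − 40x − 49.
Step 4: lead(−12x³ − 29x² − 40x − 49) ÷ lead(D) = −12x³ ÷ −3x² = 4x. Subtract (4x)·D = −12x³ − 8x² − 28x. Remainder: −21x² − 12x − 49.
Step 5: lead(−21x² − 12x − 49) ÷ lead(D) = −21x² ÷ −3x² = 7. Subtract (7)·D = −21x² − 14x − 49. Remainder: 2x.

Q(x) = −2x⁴ − 3x³ + 3x² + 4x + 7; R(x) = 2x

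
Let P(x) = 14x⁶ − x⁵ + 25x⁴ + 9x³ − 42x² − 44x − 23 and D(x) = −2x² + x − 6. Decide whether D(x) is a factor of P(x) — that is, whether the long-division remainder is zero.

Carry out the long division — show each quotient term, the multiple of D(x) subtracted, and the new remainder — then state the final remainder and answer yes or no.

Step 1: lead(14x⁶ − x⁵ + 25x⁴ + 9x³ − 42x² − 44x − 23) ÷ lead(D) = 14x⁶ ÷ −2x² = −7x⁴. Subtract (−7x⁴)·D = 14x⁶ − 7x⁵ + 42x⁴. Remainder: 6x⁵ − 17x⁴ + 9x³ − 42x² − 44x − 23.
Step 2: lead(6x⁵ − 17x⁴ + 9x³ − 42x² − 44x − 23) ÷ lead(D) = 6x⁵ ÷ −2x² = −3x³. Subtract (−3x³)·D = 6x⁵ − 3x⁴ + 18x³. Remainder: −14x⁴ − 9x³ − 42x² − 44x − 23.
Step 3: lead(−14x⁴ − 9x³ − 42x² − 44x − 23) ÷ lead(D) = −14x⁴ ÷ −2x² = 7x². Subtract (7x²)·D = −14x⁴ + 7x³ − 42x². Remainder: −16x³ − 44x − 23.
Step 4: lead(−16x³ − 44x − 23) ÷ lead(D) = −16x³ ÷ −2x² = 8x. Subtract (8x)·D = −16x³ + 8x² − 48x. Remainder: −8x² + 4x − 23.
Step 5: lead(−8x² + 4x − 23) ÷ lead(D) = −8x² ÷ −2x² = 4. Subtract (4)·D = −8x² + 4x − 24. Remainder: 1.

R(x) = 1, so D(x) is not a factor of P(x). no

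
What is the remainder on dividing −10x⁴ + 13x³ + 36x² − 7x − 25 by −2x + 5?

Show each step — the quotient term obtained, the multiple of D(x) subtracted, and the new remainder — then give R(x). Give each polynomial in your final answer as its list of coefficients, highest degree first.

Step 1: lead(−10x⁴ + 13x³ + 36x² − 7x − 25) ÷ lead(D) = −10x⁴ ÷ −2x = 5x³. Subtract (5x³)·D = −10x⁴ + 25x³. Remainder: −12x³ + 36x² − 7x − 25.
Step 2: lead(−12x³ + 36x² − 7x − 25) ÷ lead(D) = −12x³ ÷ −2x = 6x². Subtract (6x²)·D = −12x³ + 30x². Remainder: 6x² − 7x − 25.
Step 3: lead(6x² − 7x − 25) ÷ lead(D) = 6x² ÷ −2x = −3x. Subtract (−3x)·D = 6x² − 15x. Remainder: 8x − 25.
Step 4: lead(8x − 25) ÷ lead(D) = 8x ÷ −2x = −4. Subtract (−4)·D = 8x − 20. Remainder: −5.

R = [-5]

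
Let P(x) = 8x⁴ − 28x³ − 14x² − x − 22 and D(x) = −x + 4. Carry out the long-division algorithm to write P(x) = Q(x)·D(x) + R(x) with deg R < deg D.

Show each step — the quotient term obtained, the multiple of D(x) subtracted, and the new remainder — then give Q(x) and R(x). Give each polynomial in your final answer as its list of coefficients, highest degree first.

Q = [-8, -4, -2, -7]; R = [6]

Step 1: lead(8x⁴ − 28x³ − 14x² − x − 22) ÷ lead(D) = 8x⁴ ÷ −x = −8x³. Subtract (−8x³)·D = 8x⁴ − 32x³. Remainder: 4x³ − 14x² − x − 22.
Step 2: lead(4x³ − 14x² − x − 22) ÷ lead(D) = 4x³ ÷ −x = −4x². Subtract (−4x²)·D = 4x³ − 16x². Remainder: 2x² − x − 22.
Step 3: lead(2x² − x − 22) ÷ lead(D) = 2x² ÷ −x = −2x. Subtract (−2x)·D = 2x² − 8x. Remainder: 7x − 22.
Step 4: lead(7x − 22) ÷ lead(D) = 7x ÷ −x = −7. Subtract (−7)·D = 7x − 28. Remainder: 6.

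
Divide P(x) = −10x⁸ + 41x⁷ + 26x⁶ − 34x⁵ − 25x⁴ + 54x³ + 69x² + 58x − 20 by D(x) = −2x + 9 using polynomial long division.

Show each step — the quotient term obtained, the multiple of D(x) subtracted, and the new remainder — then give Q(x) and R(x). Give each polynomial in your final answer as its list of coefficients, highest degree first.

Q = [5, 2, -4, -1, 8, 9, 6, -2]; R = [-2]

Step 1: lead(−10x⁸ + 41x⁷ + 26x⁶ − 34x⁵ − 25x⁴ + 54x³ + 69x² + 58x − 20) ÷ lead(D) = −10x⁸ ÷ −2x = 5x⁷. Subtract (5x⁷)·D = −10x⁸ + 45x⁷. Remainder: −4x⁷ + 26x⁶ − 34x⁵ − 25x⁴ + 54x³ + 69x² + 58x − 20.
Step 2: lead(−4x⁷ + 26x⁶ − 34x⁵ − 25x⁴ + 54x³ + 69x² + 58x − 20) ÷ lead(D) = −4x⁷ ÷ −2x = 2x⁶. Subtract (2x⁶)·D = −4x⁷ + 18x⁶. Remainder: 8x⁶ − 34x⁵ − 25x⁴ + 54x³ + 69x² + 58x − 20.
Step 3: lead(8x⁶ − 34x⁵ − 25x⁴ + 54x³ + 69x² + 58x − 20) ÷ lead(D) = 8x⁶ ÷ −2x = −4x⁵. Subtract (−4x⁵)·D = 8x⁶ − 36x⁵. Remainder: 2x⁵ − 25x⁴ + 54x³ + 69x² + 58x − 20.
Step 4: lead(2x⁵ − 25x⁴ + 54x³ + 69x² + 58x − 20) ÷ lead(D) = 2x⁵ ÷ −2x = −x⁴. Subtract (−x⁴)·D = 2x⁵ − 9x⁴. Remainder: −16x⁴ + 54x³ + 69x² + 58x − 20.
Step 5: lead(−16x⁴ + 54x³ + 69x² + 58x − 20) ÷ lead(D) = −16x⁴ ÷ −2x = 8x³. Subtract (8x³)·D = −16x⁴ + 72x³. Remainder: −18x³ + 69x² + 58x − 20.
Step 6: lead(−18x³ + 69x² + 58x − 20) ÷ lead(D) = −18x³ ÷ −2x = 9x². Subtract (9x²)·D = −18x³ + 81x². Remainder: −12x² + 58x − 20.
Step 7: lead(−12x² + 58x − 20) ÷ lead(D) = −12x² ÷ −2x = 6x. Subtract (6x)·D = −12x² + 54x. Remainder: 4x − 20.
Step 8: lead(4x − 20) ÷ lead(D) = 4x ÷ −2x = −2. Subtract (−2)·D = 4x − 18. Remainder: −2.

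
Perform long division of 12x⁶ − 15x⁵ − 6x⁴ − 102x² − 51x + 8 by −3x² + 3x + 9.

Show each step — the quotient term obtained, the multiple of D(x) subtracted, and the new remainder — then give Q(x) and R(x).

Q(x) = −4x⁴ + x³ − 9x² − 6x + 1; R(x) = −1

Step 1: lead(12x⁶ − 15x⁵ − 6x⁴ − 102x² − 51x + 8) ÷ lead(D) = 12x⁶ ÷ −3x² = −4x⁴. Subtract (−4x⁴)·D = 12x⁶ − 12x⁵ − 36x⁴. Remainder: −3x⁵ + 30x⁴ − 102x² − 51x + 8.
Step 2: lead(−3x⁵ + 30x⁴ − 102x² − 51x + 8) ÷ lead(D) = −3x⁵ ÷ −3x² = x³. Subtract (x³)·D = −3x⁵ + 3x⁴ + 9x³. Remainder: 27x⁴ − 9x³ − 102x² − 51x + 8.
Step 3: lead(27x⁴ − 9x³ − 102x² − 51x + 8) ÷ lead(D) = 27x⁴ ÷ −3x² = −9x². Subtract (−9x²)·D = 27x⁴ − 27x³ − 81x². Remainder: 18x³ − 21x² − 51x + 8.
Step 4: lead(18x³ − 21x² − 51x + 8) ÷ lead(D) = 18x³ ÷ −3x² = −6x. Subtract (−6x)·D = 18x³ − 18x² − 54x. Remainder: −3x² + 3x + 8.
Step 5: lead(−3x² + 3x + 8) ÷ lead(D) = −3x² ÷ −3x² = 1. Subtract (1)·D = −3x² + 3x + 9. Remainder: −1.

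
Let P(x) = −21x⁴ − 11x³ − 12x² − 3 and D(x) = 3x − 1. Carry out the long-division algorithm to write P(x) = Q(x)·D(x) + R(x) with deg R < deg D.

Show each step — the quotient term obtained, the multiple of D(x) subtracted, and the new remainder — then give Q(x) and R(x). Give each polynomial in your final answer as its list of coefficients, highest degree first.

Step 1: lead(−21x⁴ − 11x³ − 12x² − 3) ÷ lead(D) = −21x⁴ ÷ 3x = −7x³. Subtract (−7x³)·D = −21x⁴ + 7x³. Remainder: −18x³ − 12x² − 3.
Step 2: lead(−18x³ − 12x² − 3) ÷ lead(D) = −18x³ ÷ 3x = −6x². Subtract (−6x²)·D = −18x³ + 6x². Remainder: −18x² − 3.
Step 3: lead(−18x² − 3) ÷ lead(D) = −18x² ÷ 3x = −6x. Subtract (−6x)·D = −18x² + 6x. Remainder: −6x − 3.
Step 4: lead(−6x − 3) ÷ lead(D) = −6x ÷ 3x = −2. Subtract (−2)·D = −6x + 2. Remainder: −5.

Q = [-7, -6, -6, -2]; R = [-5]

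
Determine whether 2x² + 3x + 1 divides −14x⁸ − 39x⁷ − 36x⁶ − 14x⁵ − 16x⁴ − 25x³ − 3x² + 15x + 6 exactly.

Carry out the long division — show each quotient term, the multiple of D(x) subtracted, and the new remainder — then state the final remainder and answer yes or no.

Step 1: lead(−14x⁸ − 39x⁷ − 36x⁶ − 14x⁵ − 16x⁴ − 25x³ − 3x² + 15x + 6) ÷ lead(D) = −14x⁸ ÷ 2x² = −7x⁶. Subtract (−7x⁶)·D = −14x⁸ − 21x⁷ − 7x⁶. Remainder: −18x⁷ − 29x⁶ − 14x⁵ − 16x⁴ − 25x³ − 3x² + 15x + 6.
Step 2: lead(−18x⁷ − 29x⁶ − 14x⁵ − 16x⁴ − 25x³ − 3x² + 15x + 6) ÷ lead(D) = −18x⁷ ÷ 2x² = −9x⁵. Subtract (−9x⁵)·D = −18x⁷ − 27x⁶ − 9x⁵. Remainder: −2x⁶ − 5x⁵ − 16x⁴ − 25x³ − 3x² + 15x + 6.
Step 3: lead(−2x⁶ − 5x⁵ − 16x⁴ − 25x³ − 3x² + 15x + 6) ÷ lead(D) = −2x⁶ ÷ 2x² = −x⁴. Subtract (−x⁴)·D = −2x⁶ − 3x⁵ − x⁴. Remainder: −2x⁵ − 15x⁴ − 25x³ − 3x² + 15x + 6.
Step 4: lead(−2x⁵ − 15x⁴ − 25x³ − 3x² + 15x + 6) ÷ lead(D) = −2x⁵ ÷ 2x² = −x³. Subtract (−x³)·D = −2x⁵ − 3x⁴ − x³. Remainder: −12x⁴ − 24x³ − 3x² + 15x + 6.
Step 5: lead(−12x⁴ − 24x³ − 3x² + 15x + 6) ÷ lead(D) = −12x⁴ ÷ 2x² = −6x². Subtract (−6x²)·D = −12x⁴ − 18x³ − 6x². Remainder: −6x³ + 3x² + 15x + 6.
Step 6: lead(−6x³ + 3x² + 15x + 6) ÷ lead(D) = −6x³ ÷ 2x² = −3x. Subtract (−3x)·D = −6x³ − 9x² − 3x. Remainder: 12x² + 18x + 6.
Step 7: lead(12x² + 18x + 6) ÷ lead(D) = 12x² ÷ 2x² = 6. Subtract (6)·D = 12x² + 18x + 6. Remainder: 0.

R(x) = 0, so D(x) is a factor of P(x). yes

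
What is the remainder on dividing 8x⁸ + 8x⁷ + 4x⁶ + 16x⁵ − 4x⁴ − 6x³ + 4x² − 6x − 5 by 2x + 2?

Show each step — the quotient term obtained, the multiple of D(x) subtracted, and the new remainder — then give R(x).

Step 1: lead(8x⁸ + 8x⁷ + 4x⁶ + 16x⁵ − 4x⁴ − 6x³ + 4x² − 6x − 5) ÷ lead(D) = 8x⁸ ÷ 2x = 4x⁷. Subtract (4x⁷)·D = 8x⁸ + 8x⁷. Remainder: 4x⁶ + 16x⁵ − 4x⁴ − 6x³ + 4x² − 6x − 5.
Step 2: lead(4x⁶ + 16x⁵ − 4x⁴ − 6x³ + 4x² − 6x − 5) ÷ lead(D) = 4x⁶ ÷ 2x = 2x⁵. Subtract (2x⁵)·D = 4x⁶ + 4x⁵. Remainder: 12x⁵ − 4x⁴ − 6x³ + 4x² − 6x − 5.
Step 3: lead(12x⁵ − 4x⁴ − 6x³ + 4x² − 6x − 5) ÷ lead(D) = 12x⁵ ÷ 2x = 6x⁴. Subtract (6x⁴)·D = 12x⁵ + 12x⁴. Remainder: −16x⁴ − 6x³ + 4x² − 6x − 5.
Step 4: lead(−16x⁴ − 6x³ + 4x² − 6x − 5) ÷ lead(D) = −16x⁴ ÷ 2x = −8x³. Subtract (−8x³)·D = −16x⁴ − 16x³. Remainder: 10x³ + 4x² − 6x − 5.
Step 5: lead(10x³ + 4x² − 6x − 5) ÷ lead(D) = 10x³ ÷ 2x = 5x². Subtract (5x²)·D = 10x³ + 10x². Remainder: −6x² − 6x − 5.
Step 6: lead(−6x² − 6x − 5) ÷ lead(D) = −6x² ÷ 2x = −3x. Subtract (−3x)·D = −6x² − 6x. Remainder: −5.

R(x) = −5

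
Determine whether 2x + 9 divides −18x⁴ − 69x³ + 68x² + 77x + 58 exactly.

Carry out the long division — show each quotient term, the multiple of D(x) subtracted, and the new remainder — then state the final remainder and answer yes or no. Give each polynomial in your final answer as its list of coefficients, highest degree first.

Step 1: lead(−18x⁴ − 69x³ + 68x² + 77x + 58) ÷ lead(D) = −18x⁴ ÷ 2x = −9x³. Subtract (−9x³)·D = −18x⁴ − 81x³. Remainder: 12x³ + 68x² + 77x + 58.
Step 2: lead(12x³ + 68x² + 77x + 58) ÷ lead(D) = 12x³ ÷ 2x = 6x². Subtract (6x²)·D = 12x³ + 54x². Remainder: 14x² + 77x + 58.
Step 3: lead(14x² + 77x + 58) ÷ lead(D) = 14x² ÷ 2x = 7x. Subtract (7x)·D = 14x² + 63x. Remainder: 14x + 58.
Step 4: lead(14x + 58) ÷ lead(D) = 14x ÷ 2x = 7. Subtract (7)·D = 14x + 63. Remainder: −5.

R = [-5], so D(x) is not a factor of P(x). no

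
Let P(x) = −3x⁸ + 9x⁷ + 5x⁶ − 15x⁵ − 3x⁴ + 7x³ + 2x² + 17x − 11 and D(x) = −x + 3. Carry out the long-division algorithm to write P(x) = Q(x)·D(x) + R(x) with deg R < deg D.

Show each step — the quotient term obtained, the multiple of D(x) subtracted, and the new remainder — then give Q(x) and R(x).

Q(x) = 3x⁷ − 5x⁵ + 3x³ + 2x² + 4x − 5; R(x) = 4

Step 1: lead(−3x⁸ + 9x⁷ + 5x⁶ − 15x⁵ − 3x⁴ + 7x³ + 2x² + 17x − 11) ÷ lead(D) = −3x⁸ ÷ −x = 3x⁷. Subtract (3x⁷)·D = −3x⁸ + 9x⁷. Remainder: 5x⁶ − 15x⁵ − 3x⁴ + 7x³ + 2x² + 17x − 11.
Step 2: lead(5x⁶ − 15x⁵ − 3x⁴ + 7x³ + 2x² + 17x − 11) ÷ lead(D) = 5x⁶ ÷ −x = −5x⁵. Subtract (−5x⁵)·D = 5x⁶ − 15x⁵. Remainder: −3x⁴ + 7x³ + 2x² + 17x − 11.
Step 3: lead(−3x⁴ + 7x³ + 2x² + 17x − 11) ÷ lead(D) = −3x⁴ ÷ −x = 3x³. Subtract (3x³)·D = −3x⁴ + 9x³. Remainder: −2x³ + 2x² + 17x − 11.
Step 4: lead(−2x³ + 2x² + 17x − 11) ÷ lead(D) = −2x³ ÷ −x = 2x². Subtract (2x²)·D = −2x³ + 6x². Remainder: −4x² + 17x − 11.
Step 5: lead(−4x² + 17x − 11) ÷ lead(D) = −4x² ÷ −x = 4x. Subtract (4x)·D = −4x² + 12x. Remainder: 5x − 11.
Step 6: lead(5x − 11) ÷ lead(D) = 5x ÷ −x = −5. Subtract (−5)·D = 5x − 15. Remainder: 4.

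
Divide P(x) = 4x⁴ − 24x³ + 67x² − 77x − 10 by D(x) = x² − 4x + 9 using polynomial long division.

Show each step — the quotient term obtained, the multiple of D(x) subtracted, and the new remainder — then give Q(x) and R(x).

Step 1: lead(4x⁴ − 24x³ + 67x² − 77x − 10) ÷ lead(D) = 4x⁴ ÷ x² = 4x². Subtract (4x²)·D = 4x⁴ − 16x³ + 36x². Remainder: −8x³ + 31x² − 77x − 10.
Step 2: lead(−8x³ + 31x² − 77x − 10) ÷ lead(D) = −8x³ ÷ x² = −8x. Subtract (−8x)·D = −8x³ + 32x² − 72x. Remainder: −x² − 5x − 10.
Step 3: lead(−x² − 5x − 10) ÷ lead(D) = −x² ÷ x² = −1. Subtract (−1)·D = −x² + 4x − 9. Remainder: −9x − 1.

Q(x) = 4x² − 8x − 1; R(x) = −9x − 1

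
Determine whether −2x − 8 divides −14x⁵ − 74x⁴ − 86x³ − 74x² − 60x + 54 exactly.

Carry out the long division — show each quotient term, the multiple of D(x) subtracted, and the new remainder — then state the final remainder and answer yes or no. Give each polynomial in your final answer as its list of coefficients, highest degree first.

R = [6], so D(x) is not a factor of P(x). no

Step 1: lead(−14x⁵ − 74x⁴ − 86x³ − 74x² − 60x + 54) ÷ lead(D) = −14x⁵ ÷ −2x = 7x⁴. Subtract (7x⁴)·D = −14x⁵ − 56x⁴. Remainder: −18x⁴ − 86x³ − 74x² − 60x + 54.
Step 2: lead(−18x⁴ − 86x³ − 74x² − 60x + 54) ÷ lead(D) = −18x⁴ ÷ −2x = 9x³. Subtract (9x³)·D = −18x⁴ − 72x³. Remainder: −14x³ − 74x² − 60x + 54.
Step 3: lead(−14x³ − 74x² − 60x + 54) ÷ lead(D) = −14x³ ÷ −2x = 7x². Subtract (7x²)·D = −14x³ − 56x². Remainder: −18x² − 60x + 54.
Step 4: lead(−18x² − 60x + 54) ÷ lead(D) = −18x² ÷ −2x = 9x. Subtract (9x)·D = −18x² − 72x. Remainder: 12x + 54.
Step 5: lead(12x + 54) ÷ lead(D) = 12x ÷ −2x = −6. Subtract (−6)·D = 12x + 48. Remainder: 6.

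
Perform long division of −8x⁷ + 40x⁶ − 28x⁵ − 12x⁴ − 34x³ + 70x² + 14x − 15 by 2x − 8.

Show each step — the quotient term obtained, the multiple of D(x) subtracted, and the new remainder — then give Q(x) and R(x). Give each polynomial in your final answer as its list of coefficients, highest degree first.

Q = [-4, 4, 2, 2, -9, -1, 3]; R = [9]

Step 1: lead(−8x⁷ + 40x⁶ − 28x⁵ − 12x⁴ − 34x³ + 70x² + 14x − 15) ÷ lead(D) = −8x⁷ ÷ 2x = −4x⁶. Subtract (−4x⁶)·D = −8x⁷ + 32x⁶. Remainder: 8x⁶ − 28x⁵ − 12x⁴ − 34x³ + 70x² + 14x − 15.
Step 2: lead(8x⁶ − 28x⁵ − 12x⁴ − 34x³ + 70x² + 14x − 15) ÷ lead(D) = 8x⁶ ÷ 2x = 4x⁵. Subtract (4x⁵)·D = 8x⁶ − 32x⁵. Remainder: 4x⁵ − 12x⁴ − 34x³ + 70x² + 14x − 15.
Step 3: lead(4x⁵ − 12x⁴ − 34x³ + 70x² + 14x − 15) ÷ lead(D) = 4x⁵ ÷ 2x = 2x⁴. Subtract (2x⁴)·D = 4x⁵ − 16x⁴. Remainder: 4x⁴ − 34x³ + 70x² + 14x − 15.
Step 4: lead(4x⁴ − 34x³ + 70x² + 14x − 15) ÷ lead(D) = 4x⁴ ÷ 2x = 2x³. Subtract (2x³)·D = 4x⁴ − 16x³. Remainder: −18x³ + 70x² + 14x − 15.
Step 5: lead(−18x³ + 70x² + 14x − 15) ÷ lead(D) = −18x³ ÷ 2x = −9x². Subtract (−9x²)·D = −18x³ + 72x². Remainder: −2x² + 14x − 15.
Step 6: lead(−2x² + 14x − 15) ÷ lead(D) = −2x² ÷ 2x = −x. Subtract (−x)·D = −2x² + 8x. Remainder: 6x − 15.
Step 7: lead(6x − 15) ÷ lead(D) = 6x ÷ 2x = 3. Subtract (3)·D = 6x − 24. Remainder: 9.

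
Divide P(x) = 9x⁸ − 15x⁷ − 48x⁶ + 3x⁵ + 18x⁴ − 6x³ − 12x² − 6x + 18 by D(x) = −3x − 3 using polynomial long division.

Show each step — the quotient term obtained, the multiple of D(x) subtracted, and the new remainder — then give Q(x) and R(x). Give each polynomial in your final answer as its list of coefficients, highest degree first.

Q = [-3, 8, 8, -9, 3, -1, 5, -3]; R = [9]

Step 1: lead(9x⁸ − 15x⁷ − 48x⁶ + 3x⁵ + 18x⁴ − 6x³ − 12x² − 6x + 18) ÷ lead(D) = 9x⁸ ÷ −3x = −3x⁷. Subtract (−3x⁷)·D = 9x⁸ + 9x⁷. Remainder: −24x⁷ − 48x⁶ + 3x⁵ + 18x⁴ − 6x³ − 12x² − 6x + 18.
Step 2: lead(−24x⁷ − 48x⁶ + 3x⁵ + 18x⁴ − 6x³ − 12x² − 6x + 18) ÷ lead(D) = −24x⁷ ÷ −3x = 8x⁶. Subtract (8x⁶)·D = −24x⁷ − 24x⁶. Remainder: −24x⁶ + 3x⁵ + 18x⁴ − 6x³ − 12x² − 6x + 18.
Step 3: lead(−24x⁶ + 3x⁵ + 18x⁴ − 6x³ − 12x² − 6x + 18) ÷ lead(D) = −24x⁶ ÷ −3x = 8x⁵. Subtract (8x⁵)·D = −24x⁶ − 24x⁵. Remainder: 27x⁵ + 18x⁴ − 6x³ − 12x² − 6x + 18.
Step 4: lead(27x⁵ + 18x⁴ − 6x³ − 12x² − 6x + 18) ÷ lead(D) = 27x⁵ ÷ −3x = −9x⁴. Subtract (−9x⁴)·D = 27x⁵ + 27x⁴. Remainder: −9x⁴ − 6x³ − 12x² − 6x + 18.
Step 5: lead(−9x⁴ − 6x³ − 12x² − 6x + 18) ÷ lead(D) = −9x⁴ ÷ −3x = 3x³. Subtract (3x³)·D = −9x⁴ − 9x³. Remainder: 3x³ − 12x² − 6x + 18.
Step 6: lead(3x³ − 12x² − 6x + 18) ÷ lead(D) = 3x³ ÷ −3x = −x². Subtract (−x²)·D = 3x³ + 3x². Remainder: −15x² − 6x + 18.
Step 7: lead(−15x² − 6x + 18) ÷ lead(D) = −15x² ÷ −3x = 5x. Subtract (5x)·D = −15x² − 15x. Remainder: 9x + 18.
Step 8: lead(9x + 18) ÷ lead(D) = 9x ÷ −3x = −3. Subtract (−3)·D = 9x + 9. Remainder: 9.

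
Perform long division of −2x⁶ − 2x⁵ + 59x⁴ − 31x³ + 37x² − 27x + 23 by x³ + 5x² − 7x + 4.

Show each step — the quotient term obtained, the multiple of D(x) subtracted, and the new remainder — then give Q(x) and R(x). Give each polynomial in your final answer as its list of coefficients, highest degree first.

Q = [-2, 8, 5, 8]; R = [9, -9]

Step 1: lead(−2x⁶ − 2x⁵ + 59x⁴ − 31x³ + 37x² − 27x + 23) ÷ lead(D) = −2x⁶ ÷ x³ = −2x³. Subtract (−2x³)·D = −2x⁶ − 10x⁵ + 14x⁴ − 8x³. Remainder: 8x⁵ + 45x⁴ − 23x³ + 37x² − 27x + 23.
Step 2: lead(8x⁵ + 45x⁴ − 23x³ + 37x² − 27x + 23) ÷ lead(D) = 8x⁵ ÷ x³ = 8x². Subtract (8x²)·D = 8x⁵ + 40x⁴ − 56x³ + 32x². Remainder: 5x⁴ + 33x³ + 5x² − 27x + 23.
Step 3: lead(5x⁴ + 33x³ + 5x² − 27x + 23) ÷ lead(D) = 5x⁴ ÷ x³ = 5x. Subtract (5x)·D = 5x⁴ + 25x³ − 35x² + 20x. Remainder: 8x³ + 40x² − 47x + 23.
Step 4: lead(8x³ + 40x² − 47x + 23) ÷ lead(D) = 8x³ ÷ x³ = 8. Subtract (8)·D = 8x³ + 40x² − 56x + 32. Remainder: 9x − 9.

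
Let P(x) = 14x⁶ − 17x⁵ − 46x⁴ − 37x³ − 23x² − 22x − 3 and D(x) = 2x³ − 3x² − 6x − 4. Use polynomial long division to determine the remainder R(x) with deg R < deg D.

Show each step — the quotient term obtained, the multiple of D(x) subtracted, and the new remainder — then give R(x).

R(x) = 9

Step 1: lead(14x⁶ − 17x⁵ − 46x⁴ − 37x³ − 23x² − 22x − 3) ÷ lead(D) = 14x⁶ ÷ 2x³ = 7x³. Subtract (7x³)·D = 14x⁶ − 21x⁵ − 42x⁴ − 28x³. Remainder: 4x⁵ − 4x⁴ − 9x³ − 23x² − 22x − 3.
Step 2: lead(4x⁵ − 4x⁴ − 9x³ − 23x² − 22x − 3) ÷ lead(D) = 4x⁵ ÷ 2x³ = 2x². Subtract (2x²)·D = 4x⁵ − 6x⁴ − 12x³ − 8x². Remainder: 2x⁴ + 3x³ − 15x² − 22x − 3.
Step 3: lead(2x⁴ + 3x³ − 15x² − 22x − 3) ÷ lead(D) = 2x⁴ ÷ 2x³ = x. Subtract (x)·D = 2x⁴ − 3x³ − 6x² − 4x. Remainder: 6x³ − 9x² − 18x − 3.
Step 4: lead(6x³ − 9x² − 18x − 3) ÷ lead(D) = 6x³ ÷ 2x³ = 3. Subtract (3)·D = 6x³ − 9x² − 18x − 12. Remainder: 9.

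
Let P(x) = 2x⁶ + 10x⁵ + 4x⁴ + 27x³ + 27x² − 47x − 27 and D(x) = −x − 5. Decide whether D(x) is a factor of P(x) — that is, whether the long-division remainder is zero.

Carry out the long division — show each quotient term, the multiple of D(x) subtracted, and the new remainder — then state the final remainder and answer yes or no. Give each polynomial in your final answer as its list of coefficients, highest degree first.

R = [8], so D(x) is not a factor of P(x). no

Step 1: lead(2x⁶ + 10x⁵ + 4x⁴ + 27x³ + 27x² − 47x − 27) ÷ lead(D) = 2x⁶ ÷ −x = −2x⁵. Subtract (−2x⁵)·D = 2x⁶ + 10x⁵. Remainder: 4x⁴ + 27x³ + 27x² − 47x − 27.
Step 2: lead(4x⁴ + 27x³ + 27x² − 47x − 27) ÷ lead(D) = 4x⁴ ÷ −x = −4x³. Subtract (−4x³)·D = 4x⁴ + 20x³. Remainder: 7x³ + 27x² − 47x − 27.
Step 3: lead(7x³ + 27x² − 47x − 27) ÷ lead(D) = 7x³ ÷ −x = −7x². Subtract (−7x²)·D = 7x³ + 35x². Remainder: −8x² − 47x − 27.
Step 4: lead(−8x² − 47x − 27) ÷ lead(D) = −8x² ÷ −x = 8x. Subtract (8x)·D = −8x² − 40x. Remainder: −7x − 27.
Step 5: lead(−7x − 27) ÷ lead(D) = −7x ÷ −x = 7. Subtract (7)·D = −7x − 35. Remainder: 8.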